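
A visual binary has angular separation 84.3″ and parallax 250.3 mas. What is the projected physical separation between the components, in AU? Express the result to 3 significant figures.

337 AU

d = 1/p = 1/0.2503″ = 3.9952 pc.
At distance d (pc), an angle of θ arcsec spans θ·d AU: s = 84.3 × 3.9952 = 336.8 AU.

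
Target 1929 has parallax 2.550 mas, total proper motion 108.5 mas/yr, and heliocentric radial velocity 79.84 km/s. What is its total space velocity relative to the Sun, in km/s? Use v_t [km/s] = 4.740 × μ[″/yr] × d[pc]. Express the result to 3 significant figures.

d = 1/p = 1/0.002550″ = 392.16 pc.
μ = 108.5 mas/yr = 0.1085 ″/yr.
v_t = 4.740 μ d = 4.740 × 0.1085 × 392.16 = 201.68 km/s.
v = √(v_r² + v_t²) = √(79.84² + 201.68²) = √47049.2 = 216.91 km/s.

217 km/s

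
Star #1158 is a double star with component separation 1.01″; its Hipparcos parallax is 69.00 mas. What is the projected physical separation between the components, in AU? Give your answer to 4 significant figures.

d = 1/p = 1/0.06900″ = 14.493 pc.
At distance d (pc), an angle of θ arcsec spans θ·d AU: s = 1.01 × 14.493 = 14.638 AU.

14.64 AU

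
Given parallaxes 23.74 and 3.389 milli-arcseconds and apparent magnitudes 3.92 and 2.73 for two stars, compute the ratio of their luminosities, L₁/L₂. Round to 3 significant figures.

d₁ = 1/p₁ = 1/0.02374″ = 42.123 pc; d₂ = 1/p₂ = 1/0.003389″ = 295.07 pc.
M₁ = m₁ − 5 log₁₀ d₁ + 5 = 3.92 − 8.1226 + 5 = 0.7974.
M₂ = 2.73 − 12.3496 + 5 = -4.6196.
L₁/L₂ = 10^(0.4(M₂ − M₁)) = 10^(0.4 × (-5.4170)) = 10^(-2.16680) = 0.0068108.

L₁/L₂ = 0.00681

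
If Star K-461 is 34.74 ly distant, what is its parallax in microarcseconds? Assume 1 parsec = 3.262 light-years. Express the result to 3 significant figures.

d = 34.74 ly ÷ 3.262 = 10.65 pc.
p = 1/d = 1/10.65 = 0.093897 arcsec.
= 0.093897 × 10⁶ = 93897 μas.

93900 μas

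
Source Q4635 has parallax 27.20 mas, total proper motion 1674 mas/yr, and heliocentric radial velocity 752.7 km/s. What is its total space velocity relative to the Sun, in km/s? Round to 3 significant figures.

807 km/s

d = 1/p = 1/0.02720″ = 36.765 pc.
μ = 1674 mas/yr = 1.674 ″/yr.
v_t = 4.740 μ d = 4.740 × 1.674 × 36.765 = 291.72 km/s.
v = √(v_r² + v_t²) = √(752.7² + 291.72²) = √651658 = 807.25 km/s.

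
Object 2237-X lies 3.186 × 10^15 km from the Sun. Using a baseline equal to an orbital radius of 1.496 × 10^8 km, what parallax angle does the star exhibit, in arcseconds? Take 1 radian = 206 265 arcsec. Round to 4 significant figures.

0.009685 arcsec

θ ≈ B/d = (1.496 × 10^8) / (3.186 × 10^15) = 4.6955 × 10^-8 rad.
In arcseconds: 4.6955 × 10^-8 × 206265 = 0.0096852″.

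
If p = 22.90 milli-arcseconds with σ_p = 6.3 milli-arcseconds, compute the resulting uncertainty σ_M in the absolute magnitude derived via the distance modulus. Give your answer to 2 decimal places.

M = m − 5 log₁₀ d + 5 = m + 5 log₁₀ p + 5, so ∂M/∂p = 5/(p ln 10).
σ_M = (5/ln 10) · (σ_p/p) = 2.1715 × 6.3/22.90 = 2.1715 × 0.27511 = 0.5974.

σ_M = 0.60 mag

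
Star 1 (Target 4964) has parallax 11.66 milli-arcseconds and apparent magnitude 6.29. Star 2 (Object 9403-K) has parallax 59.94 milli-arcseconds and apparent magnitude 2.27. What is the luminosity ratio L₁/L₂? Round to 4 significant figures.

L₁/L₂ = 0.6517

d₁ = 1/p₁ = 1/0.01166″ = 85.763 pc; d₂ = 1/p₂ = 1/0.05994″ = 16.683 pc.
M₁ = m₁ − 5 log₁₀ d₁ + 5 = 6.29 − 9.6665 + 5 = 1.6235.
M₂ = 2.27 − 6.1114 + 5 = 1.1586.
L₁/L₂ = 10^(0.4(M₂ − M₁)) = 10^(0.4 × (-0.4649)) = 10^(-0.18596) = 0.65169.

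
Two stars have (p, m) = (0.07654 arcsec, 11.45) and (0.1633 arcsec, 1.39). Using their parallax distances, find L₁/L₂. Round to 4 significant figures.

L₁/L₂ = 0.0004307

d₁ = 1/p₁ = 1/0.07654″ = 13.065 pc; d₂ = 1/p₂ = 1/0.1633″ = 6.1237 pc.
M₁ = m₁ − 5 log₁₀ d₁ + 5 = 11.45 − 5.5805 + 5 = 10.8695.
M₂ = 1.39 − 3.9351 + 5 = 2.4549.
L₁/L₂ = 10^(0.4(M₂ − M₁)) = 10^(0.4 × (-8.4146)) = 10^(-3.36584) = 0.00043069.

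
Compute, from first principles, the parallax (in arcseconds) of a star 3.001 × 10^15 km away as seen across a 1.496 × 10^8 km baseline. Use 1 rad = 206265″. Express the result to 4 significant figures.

θ ≈ B/d = (1.496 × 10^8) / (3.001 × 10^15) = 4.9850 × 10^-8 rad.
In arcseconds: 4.9850 × 10^-8 × 206265 = 0.010282″.

0.01028 arcsec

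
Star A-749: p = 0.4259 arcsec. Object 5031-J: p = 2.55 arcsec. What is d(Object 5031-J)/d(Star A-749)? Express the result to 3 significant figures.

0.167

Since d = 1/p, d_B/d_A = p_A/p_B.
= 0.4259 / 2.55 = 0.16702.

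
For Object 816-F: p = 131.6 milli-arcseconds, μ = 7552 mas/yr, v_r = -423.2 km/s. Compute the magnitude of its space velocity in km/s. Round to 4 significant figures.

d = 1/p = 1/0.1316″ = 7.5988 pc.
μ = 7552 mas/yr = 7.552 ″/yr.
v_t = 4.740 μ d = 4.740 × 7.552 × 7.5988 = 272.01 km/s.
v = √(v_r² + v_t²) = √((-423.2)² + 272.01²) = √253088 = 503.08 km/s.

503.1 km/s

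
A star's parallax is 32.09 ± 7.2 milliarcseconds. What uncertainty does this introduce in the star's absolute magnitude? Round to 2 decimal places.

σ_M = 0.49 mag

M = m − 5 log₁₀ d + 5 = m + 5 log₁₀ p + 5, so ∂M/∂p = 5/(p ln 10).
σ_M = (5/ln 10) · (σ_p/p) = 2.1715 × 7.2/32.09 = 2.1715 × 0.22437 = 0.48722.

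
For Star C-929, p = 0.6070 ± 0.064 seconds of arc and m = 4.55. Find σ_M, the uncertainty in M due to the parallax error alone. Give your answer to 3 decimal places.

M = m − 5 log₁₀ d + 5 = m + 5 log₁₀ p + 5, so ∂M/∂p = 5/(p ln 10).
σ_M = (5/ln 10) · (σ_p/p) = 2.1715 × 0.064/0.6070 = 2.1715 × 0.10544 = 0.22896.

σ_M = 0.229 mag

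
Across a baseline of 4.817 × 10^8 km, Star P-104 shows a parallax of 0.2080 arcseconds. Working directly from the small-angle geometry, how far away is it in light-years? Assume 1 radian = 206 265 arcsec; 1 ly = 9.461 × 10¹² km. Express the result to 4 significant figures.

θ = 0.2080″ = 0.2080/206265 = 1.0084 × 10^-6 rad.
d = B/θ = (4.817 × 10^8) / (1.0084 × 10^-6) = 4.7769 × 10^14 km = (4.7769 × 10^14) / (9.461 × 10^12) ly = 50.49 ly.

50.49 ly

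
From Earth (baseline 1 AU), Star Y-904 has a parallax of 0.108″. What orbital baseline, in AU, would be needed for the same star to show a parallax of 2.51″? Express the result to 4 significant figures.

23.24 AU

Parallax scales linearly with baseline: p ∝ B, so B = p_target / p_Earth × 1 AU.
B = 2.51 / 0.108 = 23.241 AU.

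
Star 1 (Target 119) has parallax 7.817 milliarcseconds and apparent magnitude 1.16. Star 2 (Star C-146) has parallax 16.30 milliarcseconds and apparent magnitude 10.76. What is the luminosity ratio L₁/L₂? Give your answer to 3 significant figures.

d₁ = 1/p₁ = 1/0.007817″ = 127.93 pc; d₂ = 1/p₂ = 1/0.01630″ = 61.35 pc.
M₁ = m₁ − 5 log₁₀ d₁ + 5 = 1.16 − 10.5349 + 5 = -4.3749.
M₂ = 10.76 − 8.9391 + 5 = 6.8209.
L₁/L₂ = 10^(0.4(M₂ − M₁)) = 10^(0.4 × 11.1958) = 10^4.47832 = 30083.

L₁/L₂ = 30100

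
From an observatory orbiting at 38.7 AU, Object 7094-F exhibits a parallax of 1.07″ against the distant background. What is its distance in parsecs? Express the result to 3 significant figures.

With baseline B (in AU) and parallax p (in arcsec), d = B/p parsecs.
d = 38.7 / 1.07 = 36.168 pc.

36.2 pc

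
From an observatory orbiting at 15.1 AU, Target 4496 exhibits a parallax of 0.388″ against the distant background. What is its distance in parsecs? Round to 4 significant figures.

With baseline B (in AU) and parallax p (in arcsec), d = B/p parsecs.
d = 15.1 / 0.388 = 38.918 pc.

38.92 pc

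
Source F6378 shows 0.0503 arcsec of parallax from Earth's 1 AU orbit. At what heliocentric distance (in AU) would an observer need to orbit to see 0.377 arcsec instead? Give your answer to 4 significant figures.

Parallax scales linearly with baseline: p ∝ B, so B = p_target / p_Earth × 1 AU.
B = 0.377 / 0.0503 = 7.495 AU.

7.495 AU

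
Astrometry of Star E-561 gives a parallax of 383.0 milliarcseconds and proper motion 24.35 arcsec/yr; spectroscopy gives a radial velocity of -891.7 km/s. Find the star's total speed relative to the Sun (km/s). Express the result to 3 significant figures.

d = 1/p = 1/0.3830″ = 2.611 pc.
v_t = 4.740 μ d = 4.740 × 24.35 × 2.611 = 301.36 km/s.
v = √(v_r² + v_t²) = √((-891.7)² + 301.36²) = √885947 = 941.25 km/s.

941 km/s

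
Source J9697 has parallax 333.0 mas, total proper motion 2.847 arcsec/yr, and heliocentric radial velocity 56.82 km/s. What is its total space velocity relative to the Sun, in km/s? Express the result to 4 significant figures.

d = 1/p = 1/0.3330″ = 3.003 pc.
v_t = 4.740 μ d = 4.740 × 2.847 × 3.003 = 40.525 km/s.
v = √(v_r² + v_t²) = √(56.82² + 40.525²) = √4870.79 = 69.791 km/s.

69.79 km/s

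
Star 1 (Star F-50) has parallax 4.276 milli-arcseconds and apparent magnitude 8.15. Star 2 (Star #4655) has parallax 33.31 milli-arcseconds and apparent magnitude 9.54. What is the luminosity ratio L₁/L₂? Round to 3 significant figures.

L₁/L₂ = 218

d₁ = 1/p₁ = 1/0.004276″ = 233.86 pc; d₂ = 1/p₂ = 1/0.03331″ = 30.021 pc.
M₁ = m₁ − 5 log₁₀ d₁ + 5 = 8.15 − 11.8448 + 5 = 1.3052.
M₂ = 9.54 − 7.3871 + 5 = 7.1529.
L₁/L₂ = 10^(0.4(M₂ − M₁)) = 10^(0.4 × 5.8477) = 10^2.33908 = 218.31.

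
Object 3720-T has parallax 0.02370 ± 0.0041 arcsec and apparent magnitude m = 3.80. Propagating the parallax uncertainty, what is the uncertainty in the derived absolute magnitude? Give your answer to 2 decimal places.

σ_M = 0.38 mag

M = m − 5 log₁₀ d + 5 = m + 5 log₁₀ p + 5, so ∂M/∂p = 5/(p ln 10).
σ_M = (5/ln 10) · (σ_p/p) = 2.1715 × 0.0041/0.02370 = 2.1715 × 0.173 = 0.37567.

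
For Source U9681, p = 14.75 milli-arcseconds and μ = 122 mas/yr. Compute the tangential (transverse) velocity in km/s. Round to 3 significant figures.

39.2 km/s

d = 1/p = 1/0.01475″ = 67.797 pc.
μ = 122 mas/yr = 0.122 ″/yr.
v_t = 4.74 × μ × d = 4.74 × 0.122 × 67.797 = 39.206 km/s.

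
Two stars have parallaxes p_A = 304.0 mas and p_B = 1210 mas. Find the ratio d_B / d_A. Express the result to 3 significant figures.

0.251

Since d = 1/p, d_B/d_A = p_A/p_B.
= 304.0 / 1210 = 0.25124.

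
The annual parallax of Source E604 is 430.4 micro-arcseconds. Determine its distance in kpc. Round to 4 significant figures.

2.323 kpc

p = 430.4 micro-arcseconds = 0.0004304 arcsec.
d = 1/p = 1/0.0004304 = 2323.4 pc.
= 2.3234 kpc.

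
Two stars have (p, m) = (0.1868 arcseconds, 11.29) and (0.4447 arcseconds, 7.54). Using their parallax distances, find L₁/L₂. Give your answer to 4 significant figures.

d₁ = 1/p₁ = 1/0.1868″ = 5.3533 pc; d₂ = 1/p₂ = 1/0.4447″ = 2.2487 pc.
M₁ = m₁ − 5 log₁₀ d₁ + 5 = 11.29 − 3.6431 + 5 = 12.6469.
M₂ = 7.54 − 1.7597 + 5 = 10.7803.
L₁/L₂ = 10^(0.4(M₂ − M₁)) = 10^(0.4 × (-1.8666)) = 10^(-0.74664) = 0.17921.

L₁/L₂ = 0.1792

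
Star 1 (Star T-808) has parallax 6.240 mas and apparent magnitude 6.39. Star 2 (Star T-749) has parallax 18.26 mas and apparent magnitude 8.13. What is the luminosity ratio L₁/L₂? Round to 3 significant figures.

d₁ = 1/p₁ = 1/0.006240″ = 160.26 pc; d₂ = 1/p₂ = 1/0.01826″ = 54.765 pc.
M₁ = m₁ − 5 log₁₀ d₁ + 5 = 6.39 − 11.0241 + 5 = 0.3659.
M₂ = 8.13 − 8.6925 + 5 = 4.4375.
L₁/L₂ = 10^(0.4(M₂ − M₁)) = 10^(0.4 × 4.0716) = 10^1.62864 = 42.525.

L₁/L₂ = 42.5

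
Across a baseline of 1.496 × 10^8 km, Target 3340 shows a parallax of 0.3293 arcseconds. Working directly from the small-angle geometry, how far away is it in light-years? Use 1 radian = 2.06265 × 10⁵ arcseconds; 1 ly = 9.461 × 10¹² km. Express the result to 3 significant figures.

θ = 0.3293″ = 0.3293/206265 = 1.5965 × 10^-6 rad.
d = B/θ = (1.496 × 10^8) / (1.5965 × 10^-6) = 9.3705 × 10^13 km = (9.3705 × 10^13) / (9.461 × 10^12) ly = 9.9043 ly.

9.90 ly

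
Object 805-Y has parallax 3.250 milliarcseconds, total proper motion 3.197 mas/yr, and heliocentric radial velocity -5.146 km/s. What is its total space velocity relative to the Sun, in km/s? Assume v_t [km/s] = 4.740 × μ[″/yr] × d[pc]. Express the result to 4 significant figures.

6.944 km/s

d = 1/p = 1/0.003250″ = 307.69 pc.
μ = 3.197 mas/yr = 0.003197 ″/yr.
v_t = 4.740 μ d = 4.740 × 0.003197 × 307.69 = 4.6627 km/s.
v = √(v_r² + v_t²) = √((-5.146)² + 4.6627²) = √48.2221 = 6.9442 km/s.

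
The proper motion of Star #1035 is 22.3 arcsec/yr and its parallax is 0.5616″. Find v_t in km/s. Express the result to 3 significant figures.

d = 1/p = 1/0.5616″ = 1.7806 pc.
v_t = 4.74 × μ × d = 4.74 × 22.3 × 1.7806 = 188.21 km/s.

188 km/s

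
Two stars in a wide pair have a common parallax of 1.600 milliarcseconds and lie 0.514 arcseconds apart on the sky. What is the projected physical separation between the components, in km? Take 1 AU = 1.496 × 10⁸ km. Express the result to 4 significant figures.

4.806 × 10^10 km

d = 1/p = 1/0.001600″ = 625 pc.
At distance d (pc), an angle of θ arcsec spans θ·d AU: s = 0.514 × 625 = 321.25 AU.
= 321.25 × 1.496 × 10⁸ km = 4.8059 × 10^10 km.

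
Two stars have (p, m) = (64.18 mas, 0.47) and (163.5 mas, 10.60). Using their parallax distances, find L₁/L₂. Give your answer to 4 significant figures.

L₁/L₂ = 73150

d₁ = 1/p₁ = 1/0.06418″ = 15.581 pc; d₂ = 1/p₂ = 1/0.1635″ = 6.1162 pc.
M₁ = m₁ − 5 log₁₀ d₁ + 5 = 0.47 − 5.9630 + 5 = -0.4930.
M₂ = 10.60 − 3.9324 + 5 = 11.6676.
L₁/L₂ = 10^(0.4(M₂ − M₁)) = 10^(0.4 × 12.1606) = 10^4.86424 = 73154.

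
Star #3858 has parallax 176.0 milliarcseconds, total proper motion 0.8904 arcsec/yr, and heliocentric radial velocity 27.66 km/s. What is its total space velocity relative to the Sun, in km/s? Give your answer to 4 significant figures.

36.61 km/s

d = 1/p = 1/0.1760″ = 5.6818 pc.
v_t = 4.740 μ d = 4.740 × 0.8904 × 5.6818 = 23.98 km/s.
v = √(v_r² + v_t²) = √(27.66² + 23.98²) = √1340.12 = 36.608 km/s.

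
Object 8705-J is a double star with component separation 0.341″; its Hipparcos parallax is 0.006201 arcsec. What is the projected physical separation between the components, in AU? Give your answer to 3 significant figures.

55.0 AU

d = 1/p = 1/0.006201″ = 161.26 pc.
At distance d (pc), an angle of θ arcsec spans θ·d AU: s = 0.341 × 161.26 = 54.99 AU.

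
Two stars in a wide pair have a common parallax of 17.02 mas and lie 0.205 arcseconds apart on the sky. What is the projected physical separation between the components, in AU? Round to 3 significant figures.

12.0 AU

d = 1/p = 1/0.01702″ = 58.754 pc.
At distance d (pc), an angle of θ arcsec spans θ·d AU: s = 0.205 × 58.754 = 12.045 AU.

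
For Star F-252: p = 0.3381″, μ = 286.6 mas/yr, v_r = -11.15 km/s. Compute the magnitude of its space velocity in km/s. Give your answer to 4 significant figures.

11.85 km/s

d = 1/p = 1/0.3381″ = 2.9577 pc.
μ = 286.6 mas/yr = 0.2866 ″/yr.
v_t = 4.740 μ d = 4.740 × 0.2866 × 2.9577 = 4.018 km/s.
v = √(v_r² + v_t²) = √((-11.15)² + 4.018²) = √140.467 = 11.852 km/s.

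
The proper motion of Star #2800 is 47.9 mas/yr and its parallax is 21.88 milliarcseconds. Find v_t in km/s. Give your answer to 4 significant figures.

d = 1/p = 1/0.02188″ = 45.704 pc.
μ = 47.9 mas/yr = 0.0479 ″/yr.
v_t = 4.74 × μ × d = 4.74 × 0.0479 × 45.704 = 10.377 km/s.

10.38 km/s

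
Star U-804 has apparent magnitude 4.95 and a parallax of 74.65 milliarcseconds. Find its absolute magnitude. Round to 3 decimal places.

d = 1/p = 1/0.07465″ = 13.396 pc.
m − M = 5 log₁₀(13.396) − 5 = 5.6349 − 5 = 0.6349.
M = m − (m − M) = 4.95 − 0.6349 = 4.315.

M = 4.315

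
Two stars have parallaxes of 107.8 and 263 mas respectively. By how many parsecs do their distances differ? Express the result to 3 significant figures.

d_A = 1/0.1078″ = 9.2764 pc; d_B = 1/0.2630″ = 3.8023 pc.
|d_B − d_A| = |3.8023 − 9.2764| = 5.4741 pc.

5.47 pc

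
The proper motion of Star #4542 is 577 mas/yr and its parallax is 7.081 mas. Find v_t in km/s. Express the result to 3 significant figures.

386 km/s

d = 1/p = 1/0.007081″ = 141.22 pc.
μ = 577 mas/yr = 0.577 ″/yr.
v_t = 4.74 × μ × d = 4.74 × 0.577 × 141.22 = 386.23 km/s.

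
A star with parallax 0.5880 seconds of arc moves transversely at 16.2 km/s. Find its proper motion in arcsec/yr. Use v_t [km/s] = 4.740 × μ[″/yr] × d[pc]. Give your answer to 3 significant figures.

d = 1/p = 1/0.5880″ = 1.7007 pc.
μ = v_t / (4.74 d) = 16.2 / (4.74 × 1.7007) = 16.2 / 8.0613 = 2.0096 ″/yr.

2.01 arcsec/yr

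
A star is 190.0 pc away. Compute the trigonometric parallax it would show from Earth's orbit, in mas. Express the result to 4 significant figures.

p = 1/d = 1/190 = 0.0052632 arcsec.
= 0.0052632 × 1000 = 5.2632 mas.

5.263 mas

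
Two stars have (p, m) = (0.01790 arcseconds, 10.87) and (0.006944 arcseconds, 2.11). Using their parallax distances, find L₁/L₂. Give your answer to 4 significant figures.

L₁/L₂ = 4.715 × 10^-5

d₁ = 1/p₁ = 1/0.01790″ = 55.866 pc; d₂ = 1/p₂ = 1/0.006944″ = 144.01 pc.
M₁ = m₁ − 5 log₁₀ d₁ + 5 = 10.87 − 8.7357 + 5 = 7.1343.
M₂ = 2.11 − 10.7920 + 5 = -3.6820.
L₁/L₂ = 10^(0.4(M₂ − M₁)) = 10^(0.4 × (-10.8163)) = 10^(-4.32652) = 0.00004715.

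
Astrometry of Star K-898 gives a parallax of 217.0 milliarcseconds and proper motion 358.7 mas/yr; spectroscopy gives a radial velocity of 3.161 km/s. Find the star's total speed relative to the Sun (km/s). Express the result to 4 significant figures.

d = 1/p = 1/0.2170″ = 4.6083 pc.
μ = 358.7 mas/yr = 0.3587 ″/yr.
v_t = 4.740 μ d = 4.740 × 0.3587 × 4.6083 = 7.8352 km/s.
v = √(v_r² + v_t²) = √(3.161² + 7.8352²) = √71.3823 = 8.4488 km/s.

8.449 km/s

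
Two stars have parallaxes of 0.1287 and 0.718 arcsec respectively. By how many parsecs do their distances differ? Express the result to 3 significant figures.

6.38 pc

d_A = 1/0.1287″ = 7.77 pc; d_B = 1/0.7180″ = 1.3928 pc.
|d_B − d_A| = |1.3928 − 7.77| = 6.3772 pc.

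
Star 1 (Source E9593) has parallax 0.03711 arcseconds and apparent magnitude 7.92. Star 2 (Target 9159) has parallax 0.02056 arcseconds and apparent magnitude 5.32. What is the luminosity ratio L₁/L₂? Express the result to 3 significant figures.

d₁ = 1/p₁ = 1/0.03711″ = 26.947 pc; d₂ = 1/p₂ = 1/0.02056″ = 48.638 pc.
M₁ = m₁ − 5 log₁₀ d₁ + 5 = 7.92 − 7.1526 + 5 = 5.7674.
M₂ = 5.32 − 8.4349 + 5 = 1.8851.
L₁/L₂ = 10^(0.4(M₂ − M₁)) = 10^(0.4 × (-3.8823)) = 10^(-1.55292) = 0.027995.

L₁/L₂ = 0.0280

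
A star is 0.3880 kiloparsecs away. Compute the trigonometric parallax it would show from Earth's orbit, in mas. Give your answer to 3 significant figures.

d = 0.3880 kpc = 388 pc.
p = 1/d = 1/388 = 0.0025773 arcsec.
= 0.0025773 × 1000 = 2.5773 mas.

2.58 mas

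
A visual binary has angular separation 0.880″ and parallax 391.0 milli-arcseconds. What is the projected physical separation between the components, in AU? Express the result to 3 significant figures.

2.25 AU

d = 1/p = 1/0.3910″ = 2.5575 pc.
At distance d (pc), an angle of θ arcsec spans θ·d AU: s = 0.880 × 2.5575 = 2.2506 AU.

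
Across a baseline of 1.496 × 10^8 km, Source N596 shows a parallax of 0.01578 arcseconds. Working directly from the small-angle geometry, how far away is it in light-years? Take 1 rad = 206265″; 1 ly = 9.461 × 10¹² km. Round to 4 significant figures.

θ = 0.01578″ = 0.01578/206265 = 7.6504 × 10^-8 rad.
d = B/θ = (1.496 × 10^8) / (7.6504 × 10^-8) = 1.9555 × 10^15 km = (1.9555 × 10^15) / (9.461 × 10^12) ly = 206.69 ly.

206.7 ly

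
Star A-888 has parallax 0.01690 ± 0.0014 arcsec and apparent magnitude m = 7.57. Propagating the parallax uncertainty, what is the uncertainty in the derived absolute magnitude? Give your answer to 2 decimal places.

M = m − 5 log₁₀ d + 5 = m + 5 log₁₀ p + 5, so ∂M/∂p = 5/(p ln 10).
σ_M = (5/ln 10) · (σ_p/p) = 2.1715 × 0.0014/0.01690 = 2.1715 × 0.08284 = 0.17989.

σ_M = 0.18 mag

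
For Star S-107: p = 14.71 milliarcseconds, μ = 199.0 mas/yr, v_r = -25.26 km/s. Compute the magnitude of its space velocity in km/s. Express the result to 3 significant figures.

68.9 km/s

d = 1/p = 1/0.01471″ = 67.981 pc.
μ = 199.0 mas/yr = 0.1990 ″/yr.
v_t = 4.740 μ d = 4.740 × 0.1990 × 67.981 = 64.124 km/s.
v = √(v_r² + v_t²) = √((-25.26)² + 64.124²) = √4749.95 = 68.92 km/s.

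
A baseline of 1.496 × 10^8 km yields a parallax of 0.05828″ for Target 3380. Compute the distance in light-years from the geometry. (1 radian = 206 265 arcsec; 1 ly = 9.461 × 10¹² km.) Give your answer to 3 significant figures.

θ = 0.05828″ = 0.05828/206265 = 2.8255 × 10^-7 rad.
d = B/θ = (1.496 × 10^8) / (2.8255 × 10^-7) = 5.2946 × 10^14 km = (5.2946 × 10^14) / (9.461 × 10^12) ly = 55.962 ly.

56.0 ly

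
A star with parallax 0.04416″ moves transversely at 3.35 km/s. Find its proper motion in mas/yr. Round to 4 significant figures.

31.21 mas/yr

d = 1/p = 1/0.04416″ = 22.645 pc.
μ = v_t / (4.74 d) = 3.35 / (4.74 × 22.645) = 3.35 / 107.34 = 0.031209 ″/yr = 31.209 mas/yr.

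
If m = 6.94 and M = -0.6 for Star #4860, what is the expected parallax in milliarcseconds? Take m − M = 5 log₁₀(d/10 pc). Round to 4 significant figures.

3.105 mas

m − M = 6.94 − (-0.6) = 7.54.
d = 10^((m−M)/5 + 1) = 10^2.508 = 322.11 pc.
p = 1/d = 1/322.11 = 0.0031045 arcsec = 3.1045 mas.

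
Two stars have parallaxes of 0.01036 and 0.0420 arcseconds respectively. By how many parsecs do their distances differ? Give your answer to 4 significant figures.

d_A = 1/0.01036″ = 96.525 pc; d_B = 1/0.04200″ = 23.81 pc.
|d_B − d_A| = |23.81 − 96.525| = 72.715 pc.

72.72 pc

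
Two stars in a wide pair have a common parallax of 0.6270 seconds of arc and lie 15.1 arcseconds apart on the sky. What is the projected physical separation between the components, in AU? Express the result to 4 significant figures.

d = 1/p = 1/0.6270″ = 1.5949 pc.
At distance d (pc), an angle of θ arcsec spans θ·d AU: s = 15.1 × 1.5949 = 24.083 AU.

24.08 AU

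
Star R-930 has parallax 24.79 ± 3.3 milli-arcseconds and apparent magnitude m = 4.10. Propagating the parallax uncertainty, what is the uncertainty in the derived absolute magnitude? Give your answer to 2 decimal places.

σ_M = 0.29 mag

M = m − 5 log₁₀ d + 5 = m + 5 log₁₀ p + 5, so ∂M/∂p = 5/(p ln 10).
σ_M = (5/ln 10) · (σ_p/p) = 2.1715 × 3.3/24.79 = 2.1715 × 0.13312 = 0.28907.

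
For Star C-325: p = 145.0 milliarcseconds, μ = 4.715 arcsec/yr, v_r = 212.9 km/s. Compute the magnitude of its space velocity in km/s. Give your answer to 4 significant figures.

262.8 km/s

d = 1/p = 1/0.1450″ = 6.8966 pc.
v_t = 4.740 μ d = 4.740 × 4.715 × 6.8966 = 154.13 km/s.
v = √(v_r² + v_t²) = √(212.9² + 154.13²) = √69082.5 = 262.84 km/s.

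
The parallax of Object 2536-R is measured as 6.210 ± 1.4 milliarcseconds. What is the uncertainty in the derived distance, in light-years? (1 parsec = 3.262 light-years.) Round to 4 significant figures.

118.4 ly

d = 1/p, so σ_d = σ_p / p².
σ_d = 0.00140 / (0.006210)² = 0.00140 / 0.000038564 = 36.303 pc = 36.303 × 3.262 ly = 118.42 ly.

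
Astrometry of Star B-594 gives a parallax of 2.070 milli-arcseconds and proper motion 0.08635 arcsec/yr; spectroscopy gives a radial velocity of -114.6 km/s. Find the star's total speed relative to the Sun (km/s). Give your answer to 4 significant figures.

d = 1/p = 1/0.002070″ = 483.09 pc.
v_t = 4.740 μ d = 4.740 × 0.08635 × 483.09 = 197.73 km/s.
v = √(v_r² + v_t²) = √((-114.6)² + 197.73²) = √52230.3 = 228.54 km/s.

228.5 km/s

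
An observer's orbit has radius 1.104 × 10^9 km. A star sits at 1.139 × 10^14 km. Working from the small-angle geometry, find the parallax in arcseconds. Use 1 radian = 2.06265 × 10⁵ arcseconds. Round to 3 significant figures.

2.00 arcsec

θ ≈ B/d = (1.104 × 10^9) / (1.139 × 10^14) = 9.6927 × 10^-6 rad.
In arcseconds: 9.6927 × 10^-6 × 206265 = 1.9993″.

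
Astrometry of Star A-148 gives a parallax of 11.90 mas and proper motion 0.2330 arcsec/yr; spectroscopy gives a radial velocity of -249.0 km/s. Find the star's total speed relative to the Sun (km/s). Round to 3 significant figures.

d = 1/p = 1/0.01190″ = 84.034 pc.
v_t = 4.740 μ d = 4.740 × 0.2330 × 84.034 = 92.809 km/s.
v = √(v_r² + v_t²) = √((-249.0)² + 92.809²) = √70614.5 = 265.73 km/s.

266 km/s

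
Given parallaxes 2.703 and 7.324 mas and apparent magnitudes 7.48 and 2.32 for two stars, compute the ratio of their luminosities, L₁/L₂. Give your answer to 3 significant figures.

d₁ = 1/p₁ = 1/0.002703″ = 369.96 pc; d₂ = 1/p₂ = 1/0.007324″ = 136.54 pc.
M₁ = m₁ − 5 log₁₀ d₁ + 5 = 7.48 − 12.8408 + 5 = -0.3608.
M₂ = 2.32 − 10.6763 + 5 = -3.3563.
L₁/L₂ = 10^(0.4(M₂ − M₁)) = 10^(0.4 × (-2.9955)) = 10^(-1.19820) = 0.063358.

L₁/L₂ = 0.0634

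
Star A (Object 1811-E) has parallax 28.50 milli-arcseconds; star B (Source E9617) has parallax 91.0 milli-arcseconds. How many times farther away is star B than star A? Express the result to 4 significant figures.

Since d = 1/p, d_B/d_A = p_A/p_B.
= 28.50 / 91.0 = 0.31319.

0.3132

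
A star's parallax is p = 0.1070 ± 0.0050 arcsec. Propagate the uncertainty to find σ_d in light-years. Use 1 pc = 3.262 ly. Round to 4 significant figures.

d = 1/p, so σ_d = σ_p / p².
σ_d = 0.00500 / (0.1070)² = 0.00500 / 0.011449 = 0.43672 pc = 0.43672 × 3.262 ly = 1.4246 ly.

1.425 ly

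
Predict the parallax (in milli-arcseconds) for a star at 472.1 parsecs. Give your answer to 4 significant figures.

2.118 mas

p = 1/d = 1/472.1 = 0.0021182 arcsec.
= 0.0021182 × 1000 = 2.1182 mas.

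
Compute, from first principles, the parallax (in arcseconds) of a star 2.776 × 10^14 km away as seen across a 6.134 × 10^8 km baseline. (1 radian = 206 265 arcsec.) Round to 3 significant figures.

0.456 arcsec

θ ≈ B/d = (6.134 × 10^8) / (2.776 × 10^14) = 2.2097 × 10^-6 rad.
In arcseconds: 2.2097 × 10^-6 × 206265 = 0.45578″.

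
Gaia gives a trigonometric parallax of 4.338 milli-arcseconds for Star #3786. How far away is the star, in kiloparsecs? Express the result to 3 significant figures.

0.231 kpc

p = 4.338 milli-arcseconds = 0.004338 arcsec.
d = 1/p = 1/0.004338 = 230.52 pc.
= 0.23052 kpc.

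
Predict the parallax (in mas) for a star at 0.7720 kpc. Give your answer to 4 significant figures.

1.295 mas

d = 0.7720 kpc = 772 pc.
p = 1/d = 1/772 = 0.0012953 arcsec.
= 0.0012953 × 1000 = 1.2953 mas.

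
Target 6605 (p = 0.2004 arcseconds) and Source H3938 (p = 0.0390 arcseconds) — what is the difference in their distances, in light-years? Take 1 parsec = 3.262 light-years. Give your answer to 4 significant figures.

67.36 ly

d_A = 1/0.2004″ = 4.99 pc; d_B = 1/0.03900″ = 25.641 pc.
|d_B − d_A| = |25.641 − 4.99| = 20.651 pc = 20.651 × 3.262 ly = 67.364 ly.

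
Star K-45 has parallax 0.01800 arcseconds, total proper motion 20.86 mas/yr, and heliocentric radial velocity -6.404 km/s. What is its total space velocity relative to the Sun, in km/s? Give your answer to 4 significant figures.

d = 1/p = 1/0.01800″ = 55.556 pc.
μ = 20.86 mas/yr = 0.02086 ″/yr.
v_t = 4.740 μ d = 4.740 × 0.02086 × 55.556 = 5.4932 km/s.
v = √(v_r² + v_t²) = √((-6.404)² + 5.4932²) = √71.1865 = 8.4372 km/s.

8.437 km/s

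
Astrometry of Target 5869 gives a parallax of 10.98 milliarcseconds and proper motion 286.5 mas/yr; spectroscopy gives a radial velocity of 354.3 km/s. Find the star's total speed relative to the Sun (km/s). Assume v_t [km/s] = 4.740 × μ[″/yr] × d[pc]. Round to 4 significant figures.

d = 1/p = 1/0.01098″ = 91.075 pc.
μ = 286.5 mas/yr = 0.2865 ″/yr.
v_t = 4.740 μ d = 4.740 × 0.2865 × 91.075 = 123.68 km/s.
v = √(v_r² + v_t²) = √(354.3² + 123.68²) = √140825 = 375.27 km/s.

375.3 km/s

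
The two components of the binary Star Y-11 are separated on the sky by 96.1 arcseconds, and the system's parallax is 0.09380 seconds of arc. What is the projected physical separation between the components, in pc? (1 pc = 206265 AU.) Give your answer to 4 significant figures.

d = 1/p = 1/0.09380″ = 10.661 pc.
At distance d (pc), an angle of θ arcsec spans θ·d AU: s = 96.1 × 10.661 = 1024.5 AU.
= 1024.5 / 206265 = 0.0049669 pc.

0.004967 pc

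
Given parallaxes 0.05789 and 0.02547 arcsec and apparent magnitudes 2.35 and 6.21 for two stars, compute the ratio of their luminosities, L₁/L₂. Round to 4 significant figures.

d₁ = 1/p₁ = 1/0.05789″ = 17.274 pc; d₂ = 1/p₂ = 1/0.02547″ = 39.262 pc.
M₁ = m₁ − 5 log₁₀ d₁ + 5 = 2.35 − 6.1870 + 5 = 1.1630.
M₂ = 6.21 − 7.9699 + 5 = 3.2401.
L₁/L₂ = 10^(0.4(M₂ − M₁)) = 10^(0.4 × 2.0771) = 10^0.83084 = 6.7739.

L₁/L₂ = 6.774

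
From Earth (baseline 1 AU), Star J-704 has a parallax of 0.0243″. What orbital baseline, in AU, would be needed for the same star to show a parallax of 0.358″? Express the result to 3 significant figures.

Parallax scales linearly with baseline: p ∝ B, so B = p_target / p_Earth × 1 AU.
B = 0.358 / 0.0243 = 14.733 AU.

14.7 AU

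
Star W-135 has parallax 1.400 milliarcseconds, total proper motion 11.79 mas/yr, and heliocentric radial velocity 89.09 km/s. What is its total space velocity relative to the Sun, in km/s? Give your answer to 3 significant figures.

d = 1/p = 1/0.001400″ = 714.29 pc.
μ = 11.79 mas/yr = 0.01179 ″/yr.
v_t = 4.740 μ d = 4.740 × 0.01179 × 714.29 = 39.918 km/s.
v = √(v_r² + v_t²) = √(89.09² + 39.918²) = √9530.47 = 97.624 km/s.

97.6 km/s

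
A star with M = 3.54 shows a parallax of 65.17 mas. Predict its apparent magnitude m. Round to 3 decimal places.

d = 1/p = 1/0.06517″ = 15.344 pc.
m − M = 5 log₁₀ d − 5 = 5 log₁₀(15.344) − 5 = 5.9297 − 5 = 0.9297.
m = M + (m − M) = 3.54 + 0.9297 = 4.470.

m = 4.470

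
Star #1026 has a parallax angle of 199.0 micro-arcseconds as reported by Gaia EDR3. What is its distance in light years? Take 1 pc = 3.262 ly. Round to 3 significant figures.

16400 light years

p = 199.0 micro-arcseconds = 0.0001990 arcsec.
d = 1/p = 1/0.0001990 = 5025.1 pc.
In light-years: 5025.1 × 3.262 = 16392 ly.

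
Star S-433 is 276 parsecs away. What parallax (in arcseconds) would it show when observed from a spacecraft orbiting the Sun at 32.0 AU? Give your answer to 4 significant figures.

p (arcsec) = B (AU) / d (pc).
p = 32.0 / 276 = 0.11594 arcsec.

0.1159 arcsec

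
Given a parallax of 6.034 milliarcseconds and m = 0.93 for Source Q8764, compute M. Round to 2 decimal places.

M = -5.17

d = 1/p = 1/0.006034″ = 165.73 pc.
m − M = 5 log₁₀(165.73) − 5 = 11.0970 − 5 = 6.0970.
M = m − (m − M) = 0.93 − 6.0970 = -5.17.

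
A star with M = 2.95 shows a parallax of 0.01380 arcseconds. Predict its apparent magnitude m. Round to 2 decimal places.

m = 7.25

d = 1/p = 1/0.01380″ = 72.464 pc.
m − M = 5 log₁₀ d − 5 = 5 log₁₀(72.464) − 5 = 9.3006 − 5 = 4.3006.
m = M + (m − M) = 2.95 + 4.3006 = 7.25.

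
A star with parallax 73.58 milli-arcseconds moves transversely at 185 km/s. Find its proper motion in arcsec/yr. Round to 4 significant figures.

d = 1/p = 1/0.07358″ = 13.591 pc.
μ = v_t / (4.74 d) = 185 / (4.74 × 13.591) = 185 / 64.421 = 2.8717 ″/yr.

2.872 arcsec/yr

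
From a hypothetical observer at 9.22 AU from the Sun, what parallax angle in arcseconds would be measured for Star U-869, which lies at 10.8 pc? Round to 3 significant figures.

0.854 arcsec

p (arcsec) = B (AU) / d (pc).
p = 9.22 / 10.8 = 0.8537 arcsec.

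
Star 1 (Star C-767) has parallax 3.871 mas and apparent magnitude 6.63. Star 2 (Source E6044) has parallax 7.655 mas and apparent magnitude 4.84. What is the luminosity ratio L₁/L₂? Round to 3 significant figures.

d₁ = 1/p₁ = 1/0.003871″ = 258.33 pc; d₂ = 1/p₂ = 1/0.007655″ = 130.63 pc.
M₁ = m₁ − 5 log₁₀ d₁ + 5 = 6.63 − 12.0609 + 5 = -0.4309.
M₂ = 4.84 − 10.5802 + 5 = -0.7402.
L₁/L₂ = 10^(0.4(M₂ − M₁)) = 10^(0.4 × (-0.3093)) = 10^(-0.12372) = 0.75211.

L₁/L₂ = 0.752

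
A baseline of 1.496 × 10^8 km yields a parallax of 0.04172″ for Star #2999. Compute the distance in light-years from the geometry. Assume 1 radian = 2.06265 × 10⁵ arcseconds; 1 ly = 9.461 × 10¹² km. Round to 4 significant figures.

78.18 ly

θ = 0.04172″ = 0.04172/206265 = 2.0226 × 10^-7 rad.
d = B/θ = (1.496 × 10^8) / (2.0226 × 10^-7) = 7.3964 × 10^14 km = (7.3964 × 10^14) / (9.461 × 10^12) ly = 78.178 ly.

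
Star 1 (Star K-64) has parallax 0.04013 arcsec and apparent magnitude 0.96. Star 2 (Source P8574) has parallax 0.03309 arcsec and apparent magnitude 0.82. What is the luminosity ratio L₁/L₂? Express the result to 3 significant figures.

L₁/L₂ = 0.598

d₁ = 1/p₁ = 1/0.04013″ = 24.919 pc; d₂ = 1/p₂ = 1/0.03309″ = 30.221 pc.
M₁ = m₁ − 5 log₁₀ d₁ + 5 = 0.96 − 6.9827 + 5 = -1.0227.
M₂ = 0.82 − 7.4015 + 5 = -1.5815.
L₁/L₂ = 10^(0.4(M₂ − M₁)) = 10^(0.4 × (-0.5588)) = 10^(-0.22352) = 0.5977.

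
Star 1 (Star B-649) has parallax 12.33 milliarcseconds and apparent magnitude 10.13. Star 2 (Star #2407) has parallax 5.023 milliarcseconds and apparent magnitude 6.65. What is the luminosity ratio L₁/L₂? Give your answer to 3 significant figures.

d₁ = 1/p₁ = 1/0.01233″ = 81.103 pc; d₂ = 1/p₂ = 1/0.005023″ = 199.08 pc.
M₁ = m₁ − 5 log₁₀ d₁ + 5 = 10.13 − 9.5452 + 5 = 5.5848.
M₂ = 6.65 − 11.4951 + 5 = 0.1549.
L₁/L₂ = 10^(0.4(M₂ − M₁)) = 10^(0.4 × (-5.4299)) = 10^(-2.17196) = 0.0067304.

L₁/L₂ = 0.00673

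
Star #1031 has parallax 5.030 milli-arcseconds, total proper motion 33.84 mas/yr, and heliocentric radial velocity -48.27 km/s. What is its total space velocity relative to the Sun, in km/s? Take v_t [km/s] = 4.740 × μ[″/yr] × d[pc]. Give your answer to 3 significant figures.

57.9 km/s

d = 1/p = 1/0.005030″ = 198.81 pc.
μ = 33.84 mas/yr = 0.03384 ″/yr.
v_t = 4.740 μ d = 4.740 × 0.03384 × 198.81 = 31.889 km/s.
v = √(v_r² + v_t²) = √((-48.27)² + 31.889²) = √3346.9 = 57.852 km/s.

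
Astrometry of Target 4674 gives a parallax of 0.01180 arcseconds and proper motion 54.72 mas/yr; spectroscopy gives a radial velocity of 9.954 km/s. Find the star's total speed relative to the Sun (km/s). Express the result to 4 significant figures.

d = 1/p = 1/0.01180″ = 84.746 pc.
μ = 54.72 mas/yr = 0.05472 ″/yr.
v_t = 4.740 μ d = 4.740 × 0.05472 × 84.746 = 21.981 km/s.
v = √(v_r² + v_t²) = √(9.954² + 21.981²) = √582.246 = 24.13 km/s.

24.13 km/s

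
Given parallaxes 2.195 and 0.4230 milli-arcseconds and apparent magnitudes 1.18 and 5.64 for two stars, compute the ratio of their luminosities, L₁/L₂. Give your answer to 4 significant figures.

L₁/L₂ = 2.258

d₁ = 1/p₁ = 1/0.002195″ = 455.58 pc; d₂ = 1/p₂ = 1/0.0004230″ = 2364.1 pc.
M₁ = m₁ − 5 log₁₀ d₁ + 5 = 1.18 − 13.2928 + 5 = -7.1128.
M₂ = 5.64 − 16.8683 + 5 = -6.2283.
L₁/L₂ = 10^(0.4(M₂ − M₁)) = 10^(0.4 × 0.8845) = 10^0.35380 = 2.2584.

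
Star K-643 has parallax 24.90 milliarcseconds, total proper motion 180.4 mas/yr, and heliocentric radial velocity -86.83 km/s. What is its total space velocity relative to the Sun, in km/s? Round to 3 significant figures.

93.4 km/s

d = 1/p = 1/0.02490″ = 40.161 pc.
μ = 180.4 mas/yr = 0.1804 ″/yr.
v_t = 4.740 μ d = 4.740 × 0.1804 × 40.161 = 34.342 km/s.
v = √(v_r² + v_t²) = √((-86.83)² + 34.342²) = √8718.82 = 93.375 km/s.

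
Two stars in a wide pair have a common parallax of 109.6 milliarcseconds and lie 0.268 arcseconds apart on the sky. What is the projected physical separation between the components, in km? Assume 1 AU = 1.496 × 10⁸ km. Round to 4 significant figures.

d = 1/p = 1/0.1096″ = 9.1241 pc.
At distance d (pc), an angle of θ arcsec spans θ·d AU: s = 0.268 × 9.1241 = 2.4453 AU.
= 2.4453 × 1.496 × 10⁸ km = 3.6582 × 10^8 km.

3.658 × 10^8 km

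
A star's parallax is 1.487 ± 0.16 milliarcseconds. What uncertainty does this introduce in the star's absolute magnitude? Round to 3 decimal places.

σ_M = 0.234 mag

M = m − 5 log₁₀ d + 5 = m + 5 log₁₀ p + 5, so ∂M/∂p = 5/(p ln 10).
σ_M = (5/ln 10) · (σ_p/p) = 2.1715 × 0.16/1.487 = 2.1715 × 0.1076 = 0.23365.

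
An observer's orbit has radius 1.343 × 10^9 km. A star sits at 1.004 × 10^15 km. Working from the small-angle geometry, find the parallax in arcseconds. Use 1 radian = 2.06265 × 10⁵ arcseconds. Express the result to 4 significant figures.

θ ≈ B/d = (1.343 × 10^9) / (1.004 × 10^15) = 1.3376 × 10^-6 rad.
In arcseconds: 1.3376 × 10^-6 × 206265 = 0.2759″.

0.2759 arcsec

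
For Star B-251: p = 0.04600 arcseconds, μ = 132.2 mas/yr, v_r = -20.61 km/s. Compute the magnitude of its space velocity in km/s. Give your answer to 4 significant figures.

d = 1/p = 1/0.04600″ = 21.739 pc.
μ = 132.2 mas/yr = 0.1322 ″/yr.
v_t = 4.740 μ d = 4.740 × 0.1322 × 21.739 = 13.622 km/s.
v = √(v_r² + v_t²) = √((-20.61)² + 13.622²) = √610.331 = 24.705 km/s.

24.71 km/s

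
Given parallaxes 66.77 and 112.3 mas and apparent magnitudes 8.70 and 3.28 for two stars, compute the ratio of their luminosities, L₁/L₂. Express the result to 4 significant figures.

d₁ = 1/p₁ = 1/0.06677″ = 14.977 pc; d₂ = 1/p₂ = 1/0.1123″ = 8.9047 pc.
M₁ = m₁ − 5 log₁₀ d₁ + 5 = 8.70 − 5.8771 + 5 = 7.8229.
M₂ = 3.28 − 4.7481 + 5 = 3.5319.
L₁/L₂ = 10^(0.4(M₂ − M₁)) = 10^(0.4 × (-4.2910)) = 10^(-1.71640) = 0.019213.

L₁/L₂ = 0.01921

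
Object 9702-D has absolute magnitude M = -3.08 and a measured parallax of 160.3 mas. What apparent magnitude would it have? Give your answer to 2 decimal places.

m = -4.10

d = 1/p = 1/0.1603″ = 6.2383 pc.
m − M = 5 log₁₀ d − 5 = 5 log₁₀(6.2383) − 5 = 3.9753 − 5 = -1.0247.
m = M + (m − M) = -3.08 + (-1.0247) = -4.10.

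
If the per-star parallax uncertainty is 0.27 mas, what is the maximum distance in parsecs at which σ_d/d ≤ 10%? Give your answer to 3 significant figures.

370 pc

σ_d/d = σ_p/p, so the condition is σ_p/p ≤ 0.10, i.e. p ≥ σ_p/0.10.
p_min = 0.27/0.10 = 2.7 mas = 0.0027 arcsec.
d_max = 1/p_min = 1/0.0027 = 370.37 pc.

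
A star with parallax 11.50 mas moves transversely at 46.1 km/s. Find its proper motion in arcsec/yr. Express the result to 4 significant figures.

0.1118 arcsec/yr

d = 1/p = 1/0.01150″ = 86.957 pc.
μ = v_t / (4.74 d) = 46.1 / (4.74 × 86.957) = 46.1 / 412.18 = 0.11184 ″/yr.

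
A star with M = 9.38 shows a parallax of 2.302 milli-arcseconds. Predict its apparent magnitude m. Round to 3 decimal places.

m = 17.569

d = 1/p = 1/0.002302″ = 434.4 pc.
m − M = 5 log₁₀ d − 5 = 5 log₁₀(434.4) − 5 = 13.1894 − 5 = 8.1894.
m = M + (m − M) = 9.38 + 8.1894 = 17.569.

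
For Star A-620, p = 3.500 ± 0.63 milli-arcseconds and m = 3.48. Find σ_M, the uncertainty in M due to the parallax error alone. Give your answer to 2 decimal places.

σ_M = 0.39 mag

M = m − 5 log₁₀ d + 5 = m + 5 log₁₀ p + 5, so ∂M/∂p = 5/(p ln 10).
σ_M = (5/ln 10) · (σ_p/p) = 2.1715 × 0.63/3.500 = 2.1715 × 0.18 = 0.39087.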